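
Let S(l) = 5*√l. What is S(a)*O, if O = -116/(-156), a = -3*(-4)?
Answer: 290*√3/39 ≈ 12.879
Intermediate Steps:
a = 12
O = 29/39 (O = -116*(-1/156) = 29/39 ≈ 0.74359)
S(a)*O = (5*√12)*(29/39) = (5*(2*√3))*(29/39) = (10*√3)*(29/39) = 290*√3/39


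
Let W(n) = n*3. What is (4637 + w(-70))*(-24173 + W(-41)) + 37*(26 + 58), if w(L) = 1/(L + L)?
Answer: -3943004466/35 ≈ -1.1266e+8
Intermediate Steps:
w(L) = 1/(2*L)
W(n) = 3*n
(4637 + w(-70))*(-24173 + W(-41)) + 37*(26 + 58) = (4637 + (½)/(-70))*(-24173 + 3*(-41)) + 37*(26 + 58) = (4637 + (½)*(-1/70))*(-24173 - 123) + 37*84 = (4637 - 1/140)*(-24296) + 3108 = (649179/140)*(-24296) + 3108 = -3943113246/35 + 3108 = -3943004466/35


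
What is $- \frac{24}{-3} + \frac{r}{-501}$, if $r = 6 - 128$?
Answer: $\frac{4130}{501} \approx 8.2435$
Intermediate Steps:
$r = -122$
$- \frac{24}{-3} + \frac{r}{-501} = - \frac{24}{-3} - \frac{122}{-501} = \left(-24\right) \left(- \frac{1}{3}\right) - - \frac{122}{501} = 8 + \frac{122}{501} = \frac{4130}{501}$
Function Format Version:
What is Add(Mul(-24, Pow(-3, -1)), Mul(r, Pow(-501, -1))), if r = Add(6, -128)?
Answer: Rational(4130, 501) ≈ 8.2435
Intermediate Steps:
r = -122
Add(Mul(-24, Pow(-3, -1)), Mul(r, Pow(-501, -1))) = Add(Mul(-24, Pow(-3, -1)), Mul(-122, Pow(-501, -1))) = Add(Mul(-24, Rational(-1, 3)), Mul(-122, Rational(-1, 501))) = Add(8, Rational(122, 501)) = Rational(4130, 501)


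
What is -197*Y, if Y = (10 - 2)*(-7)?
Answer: 11032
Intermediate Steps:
Y = -56 (Y = 8*(-7) = -56)
-197*Y = -197*(-56) = -1*(-11032) = 11032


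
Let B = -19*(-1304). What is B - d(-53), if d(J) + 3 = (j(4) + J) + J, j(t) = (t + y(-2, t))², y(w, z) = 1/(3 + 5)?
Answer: 1591551/64 ≈ 24868.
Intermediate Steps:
y(w, z) = ⅛ (y(w, z) = 1/8 = ⅛)
j(t) = (⅛ + t)² (j(t) = (t + ⅛)² = (⅛ + t)²)
B = 24776
d(J) = 897/64 + 2*J (d(J) = -3 + (((1 + 8*4)²/64 + J) + J) = -3 + (((1 + 32)²/64 + J) + J) = -3 + (((1/64)*33² + J) + J) = -3 + (((1/64)*1089 + J) + J) = -3 + ((1089/64 + J) + J) = -3 + (1089/64 + 2*J) = 897/64 + 2*J)
B - d(-53) = 24776 - (897/64 + 2*(-53)) = 24776 - (897/64 - 106) = 24776 - 1*(-5887/64) = 24776 + 5887/64 = 1591551/64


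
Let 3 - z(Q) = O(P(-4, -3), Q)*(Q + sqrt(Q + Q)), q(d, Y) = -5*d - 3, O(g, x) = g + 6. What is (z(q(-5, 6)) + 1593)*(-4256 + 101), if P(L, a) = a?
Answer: -6357150 + 24930*sqrt(11) ≈ -6.2745e+6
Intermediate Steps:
O(g, x) = 6 + g
q(d, Y) = -3 - 5*d
z(Q) = 3 - 3*Q - 3*sqrt(2)*sqrt(Q) (z(Q) = 3 - (6 - 3)*(Q + sqrt(Q + Q)) = 3 - 3*(Q + sqrt(2*Q)) = 3 - 3*(Q + sqrt(2)*sqrt(Q)) = 3 - (3*Q + 3*sqrt(2)*sqrt(Q)) = 3 + (-3*Q - 3*sqrt(2)*sqrt(Q)) = 3 - 3*Q - 3*sqrt(2)*sqrt(Q))
(z(q(-5, 6)) + 1593)*(-4256 + 101) = ((3 - 3*(-3 - 5*(-5)) - 3*sqrt(2)*sqrt(-3 - 5*(-5))) + 1593)*(-4256 + 101) = ((3 - 3*(-3 + 25) - 3*sqrt(2)*sqrt(-3 + 25)) + 1593)*(-4155) = ((3 - 3*22 - 3*sqrt(2)*sqrt(22)) + 1593)*(-4155) = ((3 - 66 - 6*sqrt(11)) + 1593)*(-4155) = ((-63 - 6*sqrt(11)) + 1593)*(-4155) = (1530 - 6*sqrt(11))*(-4155) = -6357150 + 24930*sqrt(11)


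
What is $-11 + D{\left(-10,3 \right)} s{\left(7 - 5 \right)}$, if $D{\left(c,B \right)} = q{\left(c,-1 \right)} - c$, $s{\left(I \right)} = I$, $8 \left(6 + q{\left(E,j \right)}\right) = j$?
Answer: $- \frac{13}{4} \approx -3.25$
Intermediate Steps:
$q{\left(E,j \right)} = -6 + \frac{j}{8}$
$D{\left(c,B \right)} = - \frac{49}{8} - c$ ($D{\left(c,B \right)} = \left(-6 + \frac{1}{8} \left(-1\right)\right) - c = \left(-6 - \frac{1}{8}\right) - c = - \frac{49}{8} - c$)
$-11 + D{\left(-10,3 \right)} s{\left(7 - 5 \right)} = -11 + \left(- \frac{49}{8} - -10\right) \left(7 - 5\right) = -11 + \left(- \frac{49}{8} + 10\right) 2 = -11 + \frac{31}{8} \cdot 2 = -11 + \frac{31}{4} = - \frac{13}{4}$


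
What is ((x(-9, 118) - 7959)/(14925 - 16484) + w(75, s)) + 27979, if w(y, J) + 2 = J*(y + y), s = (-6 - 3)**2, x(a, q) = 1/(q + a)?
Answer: 6819688767/169931 ≈ 40132.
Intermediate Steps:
x(a, q) = 1/(a + q)
s = 81 (s = (-9)**2 = 81)
w(y, J) = -2 + 2*J*y (w(y, J) = -2 + J*(y + y) = -2 + J*(2*y) = -2 + 2*J*y)
((x(-9, 118) - 7959)/(14925 - 16484) + w(75, s)) + 27979 = ((1/(-9 + 118) - 7959)/(14925 - 16484) + (-2 + 2*81*75)) + 27979 = ((1/109 - 7959)/(-1559) + (-2 + 12150)) + 27979 = ((1/109 - 7959)*(-1/1559) + 12148) + 27979 = (-867530/109*(-1/1559) + 12148) + 27979 = (867530/169931 + 12148) + 27979 = 2065189318/169931 + 27979 = 6819688767/169931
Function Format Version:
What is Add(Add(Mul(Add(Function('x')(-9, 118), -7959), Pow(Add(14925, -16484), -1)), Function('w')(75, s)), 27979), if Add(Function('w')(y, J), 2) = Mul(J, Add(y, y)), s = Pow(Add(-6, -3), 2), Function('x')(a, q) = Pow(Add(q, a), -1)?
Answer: Rational(6819688767, 169931) ≈ 40132.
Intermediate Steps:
Function('x')(a, q) = Pow(Add(a, q), -1)
s = 81 (s = Pow(-9, 2) = 81)
Function('w')(y, J) = Add(-2, Mul(2, J, y)) (Function('w')(y, J) = Add(-2, Mul(J, Add(y, y))) = Add(-2, Mul(J, Mul(2, y))) = Add(-2, Mul(2, J, y)))
Add(Add(Mul(Add(Function('x')(-9, 118), -7959), Pow(Add(14925, -16484), -1)), Function('w')(75, s)), 27979) = Add(Add(Mul(Add(Pow(Add(-9, 118), -1), -7959), Pow(Add(14925, -16484), -1)), Add(-2, Mul(2, 81, 75))), 27979) = Add(Add(Mul(Add(Pow(109, -1), -7959), Pow(-1559, -1)), Add(-2, 12150)), 27979) = Add(Add(Mul(Add(Rational(1, 109), -7959), Rational(-1, 1559)), 12148), 27979) = Add(Add(Mul(Rational(-867530, 109), Rational(-1, 1559)), 12148), 27979) = Add(Add(Rational(867530, 169931), 12148), 27979) = Add(Rational(2065189318, 169931), 27979) = Rational(6819688767, 169931)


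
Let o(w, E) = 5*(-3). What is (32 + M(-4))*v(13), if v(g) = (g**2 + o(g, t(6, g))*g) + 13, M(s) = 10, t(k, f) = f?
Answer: -546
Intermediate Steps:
o(w, E) = -15
v(g) = 13 + g**2 - 15*g (v(g) = (g**2 - 15*g) + 13 = 13 + g**2 - 15*g)
(32 + M(-4))*v(13) = (32 + 10)*(13 + 13**2 - 15*13) = 42*(13 + 169 - 195) = 42*(-13) = -546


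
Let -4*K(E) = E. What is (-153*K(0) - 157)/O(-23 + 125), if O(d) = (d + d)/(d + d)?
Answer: -157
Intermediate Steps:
O(d) = 1 (O(d) = (2*d)/((2*d)) = (2*d)*(1/(2*d)) = 1)
K(E) = -E/4
(-153*K(0) - 157)/O(-23 + 125) = (-(-153)*0/4 - 157)/1 = (-153*0 - 157)*1 = (0 - 157)*1 = -157*1 = -157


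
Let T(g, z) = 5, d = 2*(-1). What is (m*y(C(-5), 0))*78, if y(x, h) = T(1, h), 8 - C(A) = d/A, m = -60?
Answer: -23400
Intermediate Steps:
d = -2
C(A) = 8 + 2/A (C(A) = 8 - (-2)/A = 8 + 2/A)
y(x, h) = 5
(m*y(C(-5), 0))*78 = -60*5*78 = -300*78 = -23400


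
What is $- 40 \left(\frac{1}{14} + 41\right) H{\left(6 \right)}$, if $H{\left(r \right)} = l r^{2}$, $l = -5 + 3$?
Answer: $\frac{828000}{7} \approx 1.1829 \cdot 10^{5}$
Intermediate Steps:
$l = -2$
$H{\left(r \right)} = - 2 r^{2}$
$- 40 \left(\frac{1}{14} + 41\right) H{\left(6 \right)} = - 40 \left(\frac{1}{14} + 41\right) \left(- 2 \cdot 6^{2}\right) = - 40 \left(\frac{1}{14} + 41\right) \left(\left(-2\right) 36\right) = \left(-40\right) \frac{575}{14} \left(-72\right) = \left(- \frac{11500}{7}\right) \left(-72\right) = \frac{828000}{7}$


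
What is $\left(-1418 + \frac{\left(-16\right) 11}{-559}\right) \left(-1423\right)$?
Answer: $\frac{1127707578}{559} \approx 2.0174 \cdot 10^{6}$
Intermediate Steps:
$\left(-1418 + \frac{\left(-16\right) 11}{-559}\right) \left(-1423\right) = \left(-1418 - - \frac{176}{559}\right) \left(-1423\right) = \left(-1418 + \frac{176}{559}\right) \left(-1423\right) = \left(- \frac{792486}{559}\right) \left(-1423\right) = \frac{1127707578}{559}$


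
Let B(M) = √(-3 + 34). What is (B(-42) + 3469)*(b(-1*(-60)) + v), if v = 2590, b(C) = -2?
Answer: 8977772 + 2588*√31 ≈ 8.9922e+6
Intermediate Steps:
B(M) = √31
(B(-42) + 3469)*(b(-1*(-60)) + v) = (√31 + 3469)*(-2 + 2590) = (3469 + √31)*2588 = 8977772 + 2588*√31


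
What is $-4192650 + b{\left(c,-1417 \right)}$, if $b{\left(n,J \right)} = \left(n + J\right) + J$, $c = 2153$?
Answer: $-4193331$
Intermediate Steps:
$b{\left(n,J \right)} = n + 2 J$ ($b{\left(n,J \right)} = \left(J + n\right) + J = n + 2 J$)
$-4192650 + b{\left(c,-1417 \right)} = -4192650 + \left(2153 + 2 \left(-1417\right)\right) = -4192650 + \left(2153 - 2834\right) = -4192650 - 681 = -4193331$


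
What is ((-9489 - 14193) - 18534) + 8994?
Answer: -33222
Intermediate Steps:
((-9489 - 14193) - 18534) + 8994 = (-23682 - 18534) + 8994 = -42216 + 8994 = -33222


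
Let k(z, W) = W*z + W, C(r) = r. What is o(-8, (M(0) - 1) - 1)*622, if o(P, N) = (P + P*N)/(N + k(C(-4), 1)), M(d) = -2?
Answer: -14928/7 ≈ -2132.6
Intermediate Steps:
k(z, W) = W + W*z
o(P, N) = (P + N*P)/(-3 + N) (o(P, N) = (P + P*N)/(N + 1*(1 - 4)) = (P + N*P)/(N + 1*(-3)) = (P + N*P)/(N - 3) = (P + N*P)/(-3 + N))
o(-8, (M(0) - 1) - 1)*622 = -8*(1 + ((-2 - 1) - 1))/(-3 + ((-2 - 1) - 1))*622 = -8*(1 + (-3 - 1))/(-3 + (-3 - 1))*622 = -8*(1 - 4)/(-3 - 4)*622 = -8*(-3)/(-7)*622 = -8*(-⅐)*(-3)*622 = -24/7*622 = -14928/7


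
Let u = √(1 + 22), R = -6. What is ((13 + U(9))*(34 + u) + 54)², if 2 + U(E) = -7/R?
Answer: 888467/4 + 102419*√23/9 ≈ 2.7669e+5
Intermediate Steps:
u = √23 ≈ 4.7958
U(E) = -⅚ (U(E) = -2 - 7/(-6) = -2 - 7*(-⅙) = -2 + 7/6 = -⅚)
((13 + U(9))*(34 + u) + 54)² = ((13 - ⅚)*(34 + √23) + 54)² = (73*(34 + √23)/6 + 54)² = ((1241/3 + 73*√23/6) + 54)² = (1403/3 + 73*√23/6)²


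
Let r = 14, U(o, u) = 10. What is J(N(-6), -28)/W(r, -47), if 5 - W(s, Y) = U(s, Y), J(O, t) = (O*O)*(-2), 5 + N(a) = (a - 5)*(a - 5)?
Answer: 26912/5 ≈ 5382.4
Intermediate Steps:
N(a) = -5 + (-5 + a)² (N(a) = -5 + (a - 5)*(a - 5) = -5 + (-5 + a)*(-5 + a) = -5 + (-5 + a)²)
J(O, t) = -2*O² (J(O, t) = O²*(-2) = -2*O²)
W(s, Y) = -5 (W(s, Y) = 5 - 1*10 = 5 - 10 = -5)
J(N(-6), -28)/W(r, -47) = -2*(-5 + (-5 - 6)²)²/(-5) = -2*(-5 + (-11)²)²*(-⅕) = -2*(-5 + 121)²*(-⅕) = -2*116²*(-⅕) = -2*13456*(-⅕) = -26912*(-⅕) = 26912/5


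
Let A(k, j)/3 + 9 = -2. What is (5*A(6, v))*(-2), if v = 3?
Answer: 330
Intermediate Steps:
A(k, j) = -33 (A(k, j) = -27 + 3*(-2) = -27 - 6 = -33)
(5*A(6, v))*(-2) = (5*(-33))*(-2) = -165*(-2) = 330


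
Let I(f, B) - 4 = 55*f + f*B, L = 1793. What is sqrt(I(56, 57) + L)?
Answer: sqrt(8069) ≈ 89.828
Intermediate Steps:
I(f, B) = 4 + 55*f + B*f (I(f, B) = 4 + (55*f + f*B) = 4 + (55*f + B*f) = 4 + 55*f + B*f)
sqrt(I(56, 57) + L) = sqrt((4 + 55*56 + 57*56) + 1793) = sqrt((4 + 3080 + 3192) + 1793) = sqrt(6276 + 1793) = sqrt(8069)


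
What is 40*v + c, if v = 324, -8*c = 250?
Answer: 51715/4 ≈ 12929.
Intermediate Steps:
c = -125/4 (c = -⅛*250 = -125/4 ≈ -31.250)
40*v + c = 40*324 - 125/4 = 12960 - 125/4 = 51715/4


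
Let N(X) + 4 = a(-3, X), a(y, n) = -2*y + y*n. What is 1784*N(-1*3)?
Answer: 19624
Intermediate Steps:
a(y, n) = -2*y + n*y
N(X) = 2 - 3*X (N(X) = -4 - 3*(-2 + X) = -4 + (6 - 3*X) = 2 - 3*X)
1784*N(-1*3) = 1784*(2 - (-3)*3) = 1784*(2 - 3*(-3)) = 1784*(2 + 9) = 1784*11 = 19624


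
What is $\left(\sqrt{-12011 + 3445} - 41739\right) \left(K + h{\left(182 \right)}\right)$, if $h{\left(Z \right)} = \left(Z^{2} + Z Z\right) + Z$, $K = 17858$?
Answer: $-3518096832 + 84288 i \sqrt{8566} \approx -3.5181 \cdot 10^{9} + 7.8011 \cdot 10^{6} i$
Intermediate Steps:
$h{\left(Z \right)} = Z + 2 Z^{2}$ ($h{\left(Z \right)} = \left(Z^{2} + Z^{2}\right) + Z = 2 Z^{2} + Z = Z + 2 Z^{2}$)
$\left(\sqrt{-12011 + 3445} - 41739\right) \left(K + h{\left(182 \right)}\right) = \left(\sqrt{-12011 + 3445} - 41739\right) \left(17858 + 182 \left(1 + 2 \cdot 182\right)\right) = \left(\sqrt{-8566} - 41739\right) \left(17858 + 182 \left(1 + 364\right)\right) = \left(i \sqrt{8566} - 41739\right) \left(17858 + 182 \cdot 365\right) = \left(-41739 + i \sqrt{8566}\right) \left(17858 + 66430\right) = \left(-41739 + i \sqrt{8566}\right) 84288 = -3518096832 + 84288 i \sqrt{8566}$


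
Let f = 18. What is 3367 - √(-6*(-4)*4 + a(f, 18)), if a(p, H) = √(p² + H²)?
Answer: 3367 - √(96 + 18*√2) ≈ 3356.0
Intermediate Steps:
a(p, H) = √(H² + p²)
3367 - √(-6*(-4)*4 + a(f, 18)) = 3367 - √(-6*(-4)*4 + √(18² + 18²)) = 3367 - √(24*4 + √(324 + 324)) = 3367 - √(96 + √648) = 3367 - √(96 + 18*√2)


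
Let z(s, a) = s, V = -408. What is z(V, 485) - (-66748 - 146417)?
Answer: 212757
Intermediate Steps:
z(V, 485) - (-66748 - 146417) = -408 - (-66748 - 146417) = -408 - 1*(-213165) = -408 + 213165 = 212757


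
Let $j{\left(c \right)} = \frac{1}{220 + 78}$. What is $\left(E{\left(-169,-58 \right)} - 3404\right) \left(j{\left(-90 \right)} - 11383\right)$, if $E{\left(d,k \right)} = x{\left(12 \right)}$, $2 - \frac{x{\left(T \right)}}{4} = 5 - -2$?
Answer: $\frac{5807331696}{149} \approx 3.8975 \cdot 10^{7}$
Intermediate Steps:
$x{\left(T \right)} = -20$ ($x{\left(T \right)} = 8 - 4 \left(5 - -2\right) = 8 - 4 \left(5 + 2\right) = 8 - 28 = -20$)
$E{\left(d,k \right)} = -20$
$j{\left(c \right)} = \frac{1}{298}$
$\left(E{\left(-169,-58 \right)} - 3404\right) \left(j{\left(-90 \right)} - 11383\right) = \left(-20 - 3404\right) \left(\frac{1}{298} - 11383\right) = \left(-3424\right) \left(- \frac{3392133}{298}\right) = \frac{5807331696}{149}$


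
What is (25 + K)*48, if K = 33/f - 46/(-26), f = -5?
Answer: 62928/65 ≈ 968.12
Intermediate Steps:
K = -314/65 (K = 33/(-5) - 46/(-26) = 33*(-⅕) - 46*(-1/26) = -33/5 + 23/13 = -314/65 ≈ -4.8308)
(25 + K)*48 = (25 - 314/65)*48 = (1311/65)*48 = 62928/65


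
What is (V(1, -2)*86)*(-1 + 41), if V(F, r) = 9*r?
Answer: -61920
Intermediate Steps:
(V(1, -2)*86)*(-1 + 41) = ((9*(-2))*86)*(-1 + 41) = -18*86*40 = -1548*40 = -61920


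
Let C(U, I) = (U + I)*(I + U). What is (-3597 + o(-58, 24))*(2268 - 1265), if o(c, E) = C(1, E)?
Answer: -2980916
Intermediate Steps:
C(U, I) = (I + U)² (C(U, I) = (I + U)*(I + U) = (I + U)²)
o(c, E) = (1 + E)² (o(c, E) = (E + 1)² = (1 + E)²)
(-3597 + o(-58, 24))*(2268 - 1265) = (-3597 + (1 + 24)²)*(2268 - 1265) = (-3597 + 25²)*1003 = (-3597 + 625)*1003 = -2972*1003 = -2980916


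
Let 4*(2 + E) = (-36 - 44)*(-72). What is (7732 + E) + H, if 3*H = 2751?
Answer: 10087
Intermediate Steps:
H = 917 (H = (⅓)*2751 = 917)
E = 1438 (E = -2 + ((-36 - 44)*(-72))/4 = -2 + (-80*(-72))/4 = -2 + (¼)*5760 = -2 + 1440 = 1438)
(7732 + E) + H = (7732 + 1438) + 917 = 9170 + 917 = 10087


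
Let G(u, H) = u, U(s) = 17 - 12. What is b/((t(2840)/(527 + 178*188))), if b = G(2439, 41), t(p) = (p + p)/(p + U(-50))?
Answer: 47172403881/1136 ≈ 4.1525e+7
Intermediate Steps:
U(s) = 5
t(p) = 2*p/(5 + p) (t(p) = (p + p)/(p + 5) = (2*p)/(5 + p) = 2*p/(5 + p))
b = 2439
b/((t(2840)/(527 + 178*188))) = 2439/(((2*2840/(5 + 2840))/(527 + 178*188))) = 2439/(((2*2840/2845)/(527 + 33464))) = 2439/(((2*2840*(1/2845))/33991)) = 2439/(((1136/569)*(1/33991))) = 2439/(1136/19340879) = 2439*(19340879/1136) = 47172403881/1136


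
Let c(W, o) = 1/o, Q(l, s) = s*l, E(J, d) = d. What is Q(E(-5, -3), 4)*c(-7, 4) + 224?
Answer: 221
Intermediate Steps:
Q(l, s) = l*s
Q(E(-5, -3), 4)*c(-7, 4) + 224 = -3*4/4 + 224 = -12*1/4 + 224 = -3 + 224 = 221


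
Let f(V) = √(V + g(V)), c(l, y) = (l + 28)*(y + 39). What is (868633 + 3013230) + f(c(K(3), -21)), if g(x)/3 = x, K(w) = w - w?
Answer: 3881863 + 12*√14 ≈ 3.8819e+6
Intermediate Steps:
K(w) = 0
g(x) = 3*x
c(l, y) = (28 + l)*(39 + y)
f(V) = 2*√V (f(V) = √(V + 3*V) = √(4*V) = 2*√V)
(868633 + 3013230) + f(c(K(3), -21)) = (868633 + 3013230) + 2*√(1092 + 28*(-21) + 39*0 + 0*(-21)) = 3881863 + 2*√(1092 - 588 + 0 + 0) = 3881863 + 2*√504 = 3881863 + 2*(6*√14) = 3881863 + 12*√14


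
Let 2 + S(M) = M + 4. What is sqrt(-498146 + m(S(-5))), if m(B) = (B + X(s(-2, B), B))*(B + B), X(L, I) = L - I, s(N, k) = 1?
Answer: 2*I*sqrt(124538) ≈ 705.8*I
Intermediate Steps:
S(M) = 2 + M (S(M) = -2 + (M + 4) = -2 + (4 + M) = 2 + M)
m(B) = 2*B (m(B) = (B + (1 - B))*(B + B) = 1*(2*B) = 2*B)
sqrt(-498146 + m(S(-5))) = sqrt(-498146 + 2*(2 - 5)) = sqrt(-498146 + 2*(-3)) = sqrt(-498146 - 6) = sqrt(-498152) = 2*I*sqrt(124538)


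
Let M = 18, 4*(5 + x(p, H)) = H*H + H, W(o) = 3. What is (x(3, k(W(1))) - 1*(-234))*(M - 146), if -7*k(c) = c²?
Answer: -1436864/49 ≈ -29324.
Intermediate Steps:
k(c) = -c²/7
x(p, H) = -5 + H/4 + H²/4 (x(p, H) = -5 + (H*H + H)/4 = -5 + (H² + H)/4 = -5 + (H + H²)/4 = -5 + (H/4 + H²/4) = -5 + H/4 + H²/4)
(x(3, k(W(1))) - 1*(-234))*(M - 146) = ((-5 + (-⅐*3²)/4 + (-⅐*3²)²/4) - 1*(-234))*(18 - 146) = ((-5 + (-⅐*9)/4 + (-⅐*9)²/4) + 234)*(-128) = ((-5 + (¼)*(-9/7) + (-9/7)²/4) + 234)*(-128) = ((-5 - 9/28 + (¼)*(81/49)) + 234)*(-128) = ((-5 - 9/28 + 81/196) + 234)*(-128) = (-481/98 + 234)*(-128) = (22451/98)*(-128) = -1436864/49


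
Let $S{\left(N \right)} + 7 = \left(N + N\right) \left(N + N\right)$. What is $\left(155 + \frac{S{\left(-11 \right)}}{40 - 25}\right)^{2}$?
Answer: $\frac{872356}{25} \approx 34894.0$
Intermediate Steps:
$S{\left(N \right)} = -7 + 4 N^{2}$ ($S{\left(N \right)} = -7 + \left(N + N\right) \left(N + N\right) = -7 + 2 N 2 N = -7 + 4 N^{2}$)
$\left(155 + \frac{S{\left(-11 \right)}}{40 - 25}\right)^{2} = \left(155 + \frac{-7 + 4 \left(-11\right)^{2}}{40 - 25}\right)^{2} = \left(155 + \frac{-7 + 4 \cdot 121}{15}\right)^{2} = \left(155 + \left(-7 + 484\right) \frac{1}{15}\right)^{2} = \left(155 + 477 \cdot \frac{1}{15}\right)^{2} = \left(155 + \frac{159}{5}\right)^{2} = \left(\frac{934}{5}\right)^{2} = \frac{872356}{25}$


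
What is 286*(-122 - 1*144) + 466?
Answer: -75610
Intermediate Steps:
286*(-122 - 1*144) + 466 = 286*(-122 - 144) + 466 = 286*(-266) + 466 = -76076 + 466 = -75610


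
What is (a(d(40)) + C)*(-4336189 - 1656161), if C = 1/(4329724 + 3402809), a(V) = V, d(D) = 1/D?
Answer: -1544542793885/10310044 ≈ -1.4981e+5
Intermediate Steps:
C = 1/7732533 ≈ 1.2932e-7
(a(d(40)) + C)*(-4336189 - 1656161) = (1/40 + 1/7732533)*(-4336189 - 1656161) = (1/40 + 1/7732533)*(-5992350) = (7732573/309301320)*(-5992350) = -1544542793885/10310044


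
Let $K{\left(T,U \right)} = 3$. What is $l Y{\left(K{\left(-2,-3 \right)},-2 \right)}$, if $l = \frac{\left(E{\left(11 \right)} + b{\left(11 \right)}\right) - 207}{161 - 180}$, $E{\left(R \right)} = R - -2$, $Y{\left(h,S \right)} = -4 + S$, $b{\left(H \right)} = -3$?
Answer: $- \frac{1182}{19} \approx -62.211$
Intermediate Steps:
$E{\left(R \right)} = 2 + R$ ($E{\left(R \right)} = R + 2 = 2 + R$)
$l = \frac{197}{19}$ ($l = \frac{\left(\left(2 + 11\right) - 3\right) - 207}{161 - 180} = \frac{\left(13 - 3\right) - 207}{-19} = \left(10 - 207\right) \left(- \frac{1}{19}\right) = \left(-197\right) \left(- \frac{1}{19}\right) = \frac{197}{19} \approx 10.368$)
$l Y{\left(K{\left(-2,-3 \right)},-2 \right)} = \frac{197 \left(-4 - 2\right)}{19} = \frac{197}{19} \left(-6\right) = - \frac{1182}{19}$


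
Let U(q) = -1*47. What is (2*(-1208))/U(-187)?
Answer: 2416/47 ≈ 51.404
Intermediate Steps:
U(q) = -47
(2*(-1208))/U(-187) = (2*(-1208))/(-47) = -2416*(-1/47) = 2416/47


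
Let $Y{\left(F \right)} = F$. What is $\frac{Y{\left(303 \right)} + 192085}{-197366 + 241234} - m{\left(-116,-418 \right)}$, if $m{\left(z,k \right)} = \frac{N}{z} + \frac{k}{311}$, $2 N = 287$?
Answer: $\frac{5512712055}{791290984} \approx 6.9667$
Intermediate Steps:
$N = \frac{287}{2}$ ($N = \frac{1}{2} \cdot 287 = \frac{287}{2} \approx 143.5$)
$m{\left(z,k \right)} = \frac{k}{311} + \frac{287}{2 z}$ ($m{\left(z,k \right)} = \frac{287}{2 z} + \frac{k}{311} = \frac{k}{311} + \frac{287}{2 z}$)
$\frac{Y{\left(303 \right)} + 192085}{-197366 + 241234} - m{\left(-116,-418 \right)} = \frac{303 + 192085}{-197366 + 241234} - \left(\frac{1}{311} \left(-418\right) + \frac{287}{2 \left(-116\right)}\right) = \frac{192388}{43868} - \left(- \frac{418}{311} + \frac{287}{2} \left(- \frac{1}{116}\right)\right) = 192388 \cdot \frac{1}{43868} - \left(- \frac{418}{311} - \frac{287}{232}\right) = \frac{48097}{10967} - - \frac{186233}{72152} = \frac{48097}{10967} + \frac{186233}{72152} = \frac{5512712055}{791290984}$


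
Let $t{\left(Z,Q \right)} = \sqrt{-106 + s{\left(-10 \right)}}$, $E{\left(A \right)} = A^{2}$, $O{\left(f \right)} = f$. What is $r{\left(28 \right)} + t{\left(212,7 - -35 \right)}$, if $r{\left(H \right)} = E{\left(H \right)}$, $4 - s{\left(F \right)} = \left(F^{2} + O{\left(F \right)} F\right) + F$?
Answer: $784 + 2 i \sqrt{73} \approx 784.0 + 17.088 i$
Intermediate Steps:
$s{\left(F \right)} = 4 - F - 2 F^{2}$ ($s{\left(F \right)} = 4 - \left(\left(F^{2} + F F\right) + F\right) = 4 - \left(\left(F^{2} + F^{2}\right) + F\right) = 4 - \left(2 F^{2} + F\right) = 4 - \left(F + 2 F^{2}\right) = 4 - F - 2 F^{2}$)
$t{\left(Z,Q \right)} = 2 i \sqrt{73}$ ($t{\left(Z,Q \right)} = \sqrt{-106 - \left(-14 + 200\right)} = \sqrt{-106 + \left(4 + 10 - 200\right)} = \sqrt{-106 - 186} = \sqrt{-292} = 2 i \sqrt{73}$)
$r{\left(H \right)} = H^{2}$
$r{\left(28 \right)} + t{\left(212,7 - -35 \right)} = 28^{2} + 2 i \sqrt{73} = 784 + 2 i \sqrt{73}$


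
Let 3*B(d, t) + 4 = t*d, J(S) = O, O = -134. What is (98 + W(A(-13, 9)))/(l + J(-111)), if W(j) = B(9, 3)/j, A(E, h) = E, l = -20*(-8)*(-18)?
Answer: -3799/117546 ≈ -0.032319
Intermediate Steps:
l = -2880 (l = 160*(-18) = -2880)
J(S) = -134
B(d, t) = -4/3 + d*t/3 (B(d, t) = -4/3 + (t*d)/3 = -4/3 + (d*t)/3 = -4/3 + d*t/3)
W(j) = 23/(3*j) (W(j) = (-4/3 + (⅓)*9*3)/j = (-4/3 + 9)/j = 23/(3*j))
(98 + W(A(-13, 9)))/(l + J(-111)) = (98 + (23/3)/(-13))/(-2880 - 134) = (98 + (23/3)*(-1/13))/(-3014) = (98 - 23/39)*(-1/3014) = (3799/39)*(-1/3014) = -3799/117546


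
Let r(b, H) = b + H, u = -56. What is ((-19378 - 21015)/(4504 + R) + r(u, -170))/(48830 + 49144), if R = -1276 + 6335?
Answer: -733877/312308454 ≈ -0.0023498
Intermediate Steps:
R = 5059
r(b, H) = H + b
((-19378 - 21015)/(4504 + R) + r(u, -170))/(48830 + 49144) = ((-19378 - 21015)/(4504 + 5059) + (-170 - 56))/(48830 + 49144) = (-40393/9563 - 226)/97974 = (-40393*1/9563 - 226)*(1/97974) = (-40393/9563 - 226)*(1/97974) = -2201631/9563*1/97974 = -733877/312308454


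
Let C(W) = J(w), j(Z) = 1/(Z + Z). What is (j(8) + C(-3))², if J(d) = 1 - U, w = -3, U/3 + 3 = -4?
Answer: 124609/256 ≈ 486.75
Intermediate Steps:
U = -21 (U = -9 + 3*(-4) = -9 - 12 = -21)
j(Z) = 1/(2*Z)
J(d) = 22 (J(d) = 1 - 1*(-21) = 1 + 21 = 22)
C(W) = 22
(j(8) + C(-3))² = ((½)/8 + 22)² = ((½)*(⅛) + 22)² = (1/16 + 22)² = (353/16)² = 124609/256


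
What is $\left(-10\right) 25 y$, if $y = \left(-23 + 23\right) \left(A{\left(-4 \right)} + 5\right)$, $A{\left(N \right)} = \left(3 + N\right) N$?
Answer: $0$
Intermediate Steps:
$A{\left(N \right)} = N \left(3 + N\right)$
$y = 0$ ($y = \left(-23 + 23\right) \left(- 4 \left(3 - 4\right) + 5\right) = 0 \left(\left(-4\right) \left(-1\right) + 5\right) = 0 \left(4 + 5\right) = 0 \cdot 9 = 0$)
$\left(-10\right) 25 y = \left(-10\right) 25 \cdot 0 = \left(-250\right) 0 = 0$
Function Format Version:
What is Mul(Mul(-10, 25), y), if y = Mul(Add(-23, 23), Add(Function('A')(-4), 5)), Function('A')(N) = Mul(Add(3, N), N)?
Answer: 0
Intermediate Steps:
Function('A')(N) = Mul(N, Add(3, N))
y = 0 (y = Mul(Add(-23, 23), Add(Mul(-4, Add(3, -4)), 5)) = Mul(0, Add(Mul(-4, -1), 5)) = Mul(0, Add(4, 5)) = Mul(0, 9) = 0)
Mul(Mul(-10, 25), y) = Mul(Mul(-10, 25), 0) = Mul(-250, 0) = 0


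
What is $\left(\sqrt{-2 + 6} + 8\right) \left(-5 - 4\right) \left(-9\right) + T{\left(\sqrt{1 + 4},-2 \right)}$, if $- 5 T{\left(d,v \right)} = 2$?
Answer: $\frac{4048}{5} \approx 809.6$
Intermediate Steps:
$T{\left(d,v \right)} = - \frac{2}{5}$ ($T{\left(d,v \right)} = \left(- \frac{1}{5}\right) 2 = - \frac{2}{5}$)
$\left(\sqrt{-2 + 6} + 8\right) \left(-5 - 4\right) \left(-9\right) + T{\left(\sqrt{1 + 4},-2 \right)} = \left(\sqrt{-2 + 6} + 8\right) \left(-5 - 4\right) \left(-9\right) - \frac{2}{5} = \left(\sqrt{4} + 8\right) \left(-9\right) \left(-9\right) - \frac{2}{5} = \left(2 + 8\right) \left(-9\right) \left(-9\right) - \frac{2}{5} = 10 \left(-9\right) \left(-9\right) - \frac{2}{5} = \left(-90\right) \left(-9\right) - \frac{2}{5} = 810 - \frac{2}{5} = \frac{4048}{5}$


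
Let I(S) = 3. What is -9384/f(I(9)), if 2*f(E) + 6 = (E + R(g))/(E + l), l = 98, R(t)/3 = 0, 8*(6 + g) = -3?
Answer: 631856/201 ≈ 3143.6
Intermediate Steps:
g = -51/8 (g = -6 + (⅛)*(-3) = -6 - 3/8 = -51/8 ≈ -6.3750)
R(t) = 0 (R(t) = 3*0 = 0)
f(E) = -3 + E/(2*(98 + E)) (f(E) = -3 + ((E + 0)/(E + 98))/2 = -3 + (E/(98 + E))/2 = -3 + E/(2*(98 + E)))
-9384/f(I(9)) = -9384*2*(98 + 3)/(-588 - 5*3) = -9384*202/(-588 - 15) = -9384/((½)*(1/101)*(-603)) = -9384/(-603/202) = -9384*(-202/603) = 631856/201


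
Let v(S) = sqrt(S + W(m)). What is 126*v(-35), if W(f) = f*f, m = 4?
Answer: 126*I*sqrt(19) ≈ 549.22*I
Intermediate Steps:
W(f) = f**2
v(S) = sqrt(16 + S) (v(S) = sqrt(S + 4**2) = sqrt(S + 16) = sqrt(16 + S))
126*v(-35) = 126*sqrt(16 - 35) = 126*sqrt(-19) = 126*(I*sqrt(19)) = 126*I*sqrt(19)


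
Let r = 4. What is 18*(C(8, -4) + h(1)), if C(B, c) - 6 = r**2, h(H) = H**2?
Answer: 414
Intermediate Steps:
C(B, c) = 22 (C(B, c) = 6 + 4**2 = 6 + 16 = 22)
18*(C(8, -4) + h(1)) = 18*(22 + 1**2) = 18*(22 + 1) = 18*23 = 414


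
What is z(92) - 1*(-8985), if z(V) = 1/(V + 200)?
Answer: 2623621/292 ≈ 8985.0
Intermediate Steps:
z(V) = 1/(200 + V)
z(92) - 1*(-8985) = 1/(200 + 92) - 1*(-8985) = 1/292 + 8985 = 2623621/292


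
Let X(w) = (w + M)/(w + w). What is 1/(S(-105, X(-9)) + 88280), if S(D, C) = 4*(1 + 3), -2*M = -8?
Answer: 1/88296 ≈ 1.1326e-5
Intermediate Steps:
M = 4 (M = -½*(-8) = 4)
X(w) = (4 + w)/(2*w) (X(w) = (w + 4)/(w + w) = (4 + w)/((2*w)) = (4 + w)*(1/(2*w)) = (4 + w)/(2*w))
S(D, C) = 16 (S(D, C) = 4*4 = 16)
1/(S(-105, X(-9)) + 88280) = 1/(16 + 88280) = 1/88296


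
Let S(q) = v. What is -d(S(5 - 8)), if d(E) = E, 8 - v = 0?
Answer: -8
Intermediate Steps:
v = 8 (v = 8 - 1*0 = 8 + 0 = 8)
S(q) = 8
-d(S(5 - 8)) = -1*8 = -8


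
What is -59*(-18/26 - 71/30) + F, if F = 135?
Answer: 123037/390 ≈ 315.48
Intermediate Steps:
-59*(-18/26 - 71/30) + F = -59*(-18/26 - 71/30) + 135 = -59*(-18*1/26 - 71*1/30) + 135 = -59*(-9/13 - 71/30) + 135 = -59*(-1193/390) + 135 = 70387/390 + 135 = 123037/390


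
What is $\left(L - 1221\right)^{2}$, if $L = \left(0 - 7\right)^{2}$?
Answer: $1373584$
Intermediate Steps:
$L = 49$ ($L = \left(-7\right)^{2} = 49$)
$\left(L - 1221\right)^{2} = \left(49 - 1221\right)^{2} = \left(-1172\right)^{2} = 1373584$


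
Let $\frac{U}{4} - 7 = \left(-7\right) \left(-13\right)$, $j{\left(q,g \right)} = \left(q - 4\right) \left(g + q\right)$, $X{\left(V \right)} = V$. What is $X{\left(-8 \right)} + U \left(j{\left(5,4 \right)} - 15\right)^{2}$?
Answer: $14104$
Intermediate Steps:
$j{\left(q,g \right)} = \left(-4 + q\right) \left(g + q\right)$
$U = 392$ ($U = 28 + 4 \left(\left(-7\right) \left(-13\right)\right) = 28 + 4 \cdot 91 = 28 + 364 = 392$)
$X{\left(-8 \right)} + U \left(j{\left(5,4 \right)} - 15\right)^{2} = -8 + 392 \left(\left(5^{2} - 16 - 20 + 4 \cdot 5\right) - 15\right)^{2} = -8 + 392 \left(\left(25 - 16 - 20 + 20\right) - 15\right)^{2} = -8 + 392 \left(9 - 15\right)^{2} = -8 + 392 \left(-6\right)^{2} = -8 + 392 \cdot 36 = -8 + 14112 = 14104$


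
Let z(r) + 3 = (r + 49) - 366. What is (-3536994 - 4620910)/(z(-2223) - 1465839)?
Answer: 4078952/734191 ≈ 5.5557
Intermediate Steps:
z(r) = -320 + r (z(r) = -3 + ((r + 49) - 366) = -3 + ((49 + r) - 366) = -3 + (-317 + r) = -320 + r)
(-3536994 - 4620910)/(z(-2223) - 1465839) = (-3536994 - 4620910)/((-320 - 2223) - 1465839) = -8157904/(-2543 - 1465839) = -8157904/(-1468382) = -8157904*(-1/1468382) = 4078952/734191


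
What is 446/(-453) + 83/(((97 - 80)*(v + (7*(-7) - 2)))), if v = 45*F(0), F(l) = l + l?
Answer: -141427/130917 ≈ -1.0803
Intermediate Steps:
F(l) = 2*l
v = 0 (v = 45*(2*0) = 45*0 = 0)
446/(-453) + 83/(((97 - 80)*(v + (7*(-7) - 2)))) = 446/(-453) + 83/(((97 - 80)*(0 + (7*(-7) - 2)))) = 446*(-1/453) + 83/((17*(0 + (-49 - 2)))) = -446/453 + 83/((17*(0 - 51))) = -446/453 + 83/((17*(-51))) = -446/453 + 83/(-867) = -446/453 + 83*(-1/867) = -446/453 - 83/867 = -141427/130917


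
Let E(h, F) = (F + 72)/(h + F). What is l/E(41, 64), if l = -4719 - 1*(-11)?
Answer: -123585/34 ≈ -3634.9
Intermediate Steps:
E(h, F) = (72 + F)/(F + h)
l = -4708 (l = -4719 + 11 = -4708)
l/E(41, 64) = -4708*(64 + 41)/(72 + 64) = -4708/(136/105) = -4708/((1/105)*136) = -4708/136/105 = -4708*105/136 = -123585/34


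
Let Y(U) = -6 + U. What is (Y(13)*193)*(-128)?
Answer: -172928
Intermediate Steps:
(Y(13)*193)*(-128) = ((-6 + 13)*193)*(-128) = (7*193)*(-128) = 1351*(-128) = -172928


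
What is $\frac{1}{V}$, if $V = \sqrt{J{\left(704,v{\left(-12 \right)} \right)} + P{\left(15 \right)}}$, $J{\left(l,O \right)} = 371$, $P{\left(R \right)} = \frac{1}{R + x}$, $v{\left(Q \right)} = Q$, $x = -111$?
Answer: $\frac{4 \sqrt{213690}}{35615} \approx 0.051918$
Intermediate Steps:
$P{\left(R \right)} = \frac{1}{-111 + R}$ ($P{\left(R \right)} = \frac{1}{R - 111} = \frac{1}{-111 + R}$)
$V = \frac{\sqrt{213690}}{24}$ ($V = \sqrt{371 + \frac{1}{-111 + 15}} = \sqrt{371 + \frac{1}{-96}} = \sqrt{371 - \frac{1}{96}} = \sqrt{\frac{35615}{96}} = \frac{\sqrt{213690}}{24} \approx 19.261$)
$\frac{1}{V} = \frac{1}{\frac{1}{24} \sqrt{213690}} = \frac{4 \sqrt{213690}}{35615}$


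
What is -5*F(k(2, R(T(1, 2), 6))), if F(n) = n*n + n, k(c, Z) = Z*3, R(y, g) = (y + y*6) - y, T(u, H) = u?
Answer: -1710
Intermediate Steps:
R(y, g) = 6*y (R(y, g) = (y + 6*y) - y = 7*y - y = 6*y)
k(c, Z) = 3*Z
F(n) = n + n² (F(n) = n² + n = n + n²)
-5*F(k(2, R(T(1, 2), 6))) = -5*3*(6*1)*(1 + 3*(6*1)) = -5*3*6*(1 + 3*6) = -90*(1 + 18) = -90*19 = -5*342 = -1710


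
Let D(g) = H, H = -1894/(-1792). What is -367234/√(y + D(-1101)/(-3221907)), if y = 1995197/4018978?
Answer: -172816*√261037667295534497282959324098/169405532350477 ≈ -5.2120e+5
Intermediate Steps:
H = 947/896 (H = -1894*(-1/1792) = 947/896 ≈ 1.0569)
D(g) = 947/896
y = 1995197/4018978 (y = 1995197*(1/4018978) = 1995197/4018978 ≈ 0.49644)
-367234/√(y + D(-1101)/(-3221907)) = -367234/√(1995197/4018978 + (947/896)/(-3221907)) = -367234/√(1995197/4018978 + (947/896)*(-1/3221907)) = -367234/√(1995197/4018978 - 947/2886828672) = -367234*8*√261037667295534497282959324098/2879894049958109 = -172816*√261037667295534497282959324098/169405532350477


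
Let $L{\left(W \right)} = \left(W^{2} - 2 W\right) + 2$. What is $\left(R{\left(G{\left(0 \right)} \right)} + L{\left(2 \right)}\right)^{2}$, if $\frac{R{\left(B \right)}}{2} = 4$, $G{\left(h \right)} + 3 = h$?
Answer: $100$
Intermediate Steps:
$L{\left(W \right)} = 2 + W^{2} - 2 W$
$G{\left(h \right)} = -3 + h$
$R{\left(B \right)} = 8$ ($R{\left(B \right)} = 2 \cdot 4 = 8$)
$\left(R{\left(G{\left(0 \right)} \right)} + L{\left(2 \right)}\right)^{2} = \left(8 + \left(2 + 2^{2} - 4\right)\right)^{2} = \left(8 + \left(2 + 4 - 4\right)\right)^{2} = \left(8 + 2\right)^{2} = 10^{2} = 100$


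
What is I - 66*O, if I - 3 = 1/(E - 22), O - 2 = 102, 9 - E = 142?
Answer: -1063456/155 ≈ -6861.0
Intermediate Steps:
E = -133 (E = 9 - 1*142 = 9 - 142 = -133)
O = 104 (O = 2 + 102 = 104)
I = 464/155 (I = 3 + 1/(-133 - 22) = 3 + 1/(-155) = 3 - 1/155 = 464/155 ≈ 2.9935)
I - 66*O = 464/155 - 66*104 = 464/155 - 6864 = -1063456/155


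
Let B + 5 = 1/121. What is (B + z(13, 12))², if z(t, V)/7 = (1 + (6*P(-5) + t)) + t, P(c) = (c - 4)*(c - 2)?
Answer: 117258989761/14641 ≈ 8.0089e+6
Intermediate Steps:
P(c) = (-4 + c)*(-2 + c)
B = -604/121 (B = -5 + 1/121 = -604/121 ≈ -4.9917)
z(t, V) = 2653 + 14*t (z(t, V) = 7*((1 + (6*(8 + (-5)² - 6*(-5)) + t)) + t) = 7*((1 + (6*(8 + 25 + 30) + t)) + t) = 7*((1 + (6*63 + t)) + t) = 7*((1 + (378 + t)) + t) = 7*((379 + t) + t) = 7*(379 + 2*t) = 2653 + 14*t)
(B + z(13, 12))² = (-604/121 + (2653 + 14*13))² = (-604/121 + (2653 + 182))² = (-604/121 + 2835)² = (342431/121)² = 117258989761/14641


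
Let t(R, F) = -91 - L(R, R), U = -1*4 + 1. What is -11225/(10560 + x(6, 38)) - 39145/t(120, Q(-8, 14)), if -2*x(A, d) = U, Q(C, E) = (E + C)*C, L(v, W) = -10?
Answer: 91671265/190107 ≈ 482.21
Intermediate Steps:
Q(C, E) = C*(C + E) (Q(C, E) = (C + E)*C = C*(C + E))
U = -3 (U = -4 + 1 = -3)
x(A, d) = 3/2 (x(A, d) = -1/2*(-3) = 3/2)
t(R, F) = -81 (t(R, F) = -91 - 1*(-10) = -91 + 10 = -81)
-11225/(10560 + x(6, 38)) - 39145/t(120, Q(-8, 14)) = -11225/(10560 + 3/2) - 39145/(-81) = -11225/21123/2 - 39145*(-1/81) = -11225*2/21123 + 39145/81 = -22450/21123 + 39145/81 = 91671265/190107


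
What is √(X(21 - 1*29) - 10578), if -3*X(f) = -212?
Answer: I*√94566/3 ≈ 102.51*I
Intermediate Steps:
X(f) = 212/3 (X(f) = -⅓*(-212) = 212/3)
√(X(21 - 1*29) - 10578) = √(212/3 - 10578) = √(-31522/3) = I*√94566/3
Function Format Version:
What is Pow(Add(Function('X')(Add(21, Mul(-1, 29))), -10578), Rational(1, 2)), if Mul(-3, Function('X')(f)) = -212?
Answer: Mul(Rational(1, 3), I, Pow(94566, Rational(1, 2))) ≈ Mul(102.51, I)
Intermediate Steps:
Function('X')(f) = Rational(212, 3) (Function('X')(f) = Mul(Rational(-1, 3), -212) = Rational(212, 3))
Pow(Add(Function('X')(Add(21, Mul(-1, 29))), -10578), Rational(1, 2)) = Pow(Add(Rational(212, 3), -10578), Rational(1, 2)) = Pow(Rational(-31522, 3), Rational(1, 2)) = Mul(Rational(1, 3), I, Pow(94566, Rational(1, 2)))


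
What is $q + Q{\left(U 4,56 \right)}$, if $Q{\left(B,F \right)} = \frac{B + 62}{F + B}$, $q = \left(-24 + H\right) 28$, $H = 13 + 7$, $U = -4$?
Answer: $- \frac{2217}{20} \approx -110.85$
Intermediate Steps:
$H = 20$
$q = -112$ ($q = \left(-24 + 20\right) 28 = \left(-4\right) 28 = -112$)
$Q{\left(B,F \right)} = \frac{62 + B}{B + F}$
$q + Q{\left(U 4,56 \right)} = -112 + \frac{62 - 16}{\left(-4\right) 4 + 56} = -112 + \frac{62 - 16}{-16 + 56} = -112 + \frac{1}{40} \cdot 46 = -112 + \frac{23}{20} = - \frac{2217}{20}$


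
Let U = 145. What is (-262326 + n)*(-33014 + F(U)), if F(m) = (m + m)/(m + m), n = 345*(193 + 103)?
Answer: 5288880678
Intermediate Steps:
n = 102120 (n = 345*296 = 102120)
F(m) = 1 (F(m) = (2*m)/((2*m)) = (2*m)*(1/(2*m)) = 1)
(-262326 + n)*(-33014 + F(U)) = (-262326 + 102120)*(-33014 + 1) = -160206*(-33013) = 5288880678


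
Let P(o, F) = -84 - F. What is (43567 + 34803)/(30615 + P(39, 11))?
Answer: 7837/3052 ≈ 2.5678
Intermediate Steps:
(43567 + 34803)/(30615 + P(39, 11)) = (43567 + 34803)/(30615 + (-84 - 1*11)) = 78370/(30615 + (-84 - 11)) = 78370/(30615 - 95) = 78370/30520 = 78370*(1/30520) = 7837/3052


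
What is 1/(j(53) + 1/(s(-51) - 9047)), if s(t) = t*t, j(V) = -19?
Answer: -6446/122475 ≈ -0.052631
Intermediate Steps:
s(t) = t²
1/(j(53) + 1/(s(-51) - 9047)) = 1/(-19 + 1/((-51)² - 9047)) = 1/(-19 + 1/(2601 - 9047)) = 1/(-19 + 1/(-6446)) = 1/(-19 - 1/6446) = 1/(-122475/6446) = -6446/122475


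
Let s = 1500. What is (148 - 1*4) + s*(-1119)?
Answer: -1678356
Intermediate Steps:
(148 - 1*4) + s*(-1119) = (148 - 1*4) + 1500*(-1119) = (148 - 4) - 1678500 = 144 - 1678500 = -1678356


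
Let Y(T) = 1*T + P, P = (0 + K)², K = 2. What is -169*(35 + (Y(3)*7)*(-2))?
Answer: 10647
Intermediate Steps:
P = 4 (P = (0 + 2)² = 2² = 4)
Y(T) = 4 + T (Y(T) = 1*T + 4 = T + 4 = 4 + T)
-169*(35 + (Y(3)*7)*(-2)) = -169*(35 + ((4 + 3)*7)*(-2)) = -169*(35 + (7*7)*(-2)) = -169*(35 + 49*(-2)) = -169*(35 - 98) = -169*(-63) = 10647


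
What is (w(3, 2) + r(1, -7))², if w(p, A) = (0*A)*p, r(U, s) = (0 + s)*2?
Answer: 196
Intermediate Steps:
r(U, s) = 2*s (r(U, s) = s*2 = 2*s)
w(p, A) = 0 (w(p, A) = 0*p = 0)
(w(3, 2) + r(1, -7))² = (0 + 2*(-7))² = (0 - 14)² = (-14)² = 196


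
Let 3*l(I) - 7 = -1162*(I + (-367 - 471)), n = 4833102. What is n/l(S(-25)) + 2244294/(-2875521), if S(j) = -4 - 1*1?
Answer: 13164869693988/938927577511 ≈ 14.021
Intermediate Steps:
S(j) = -5 (S(j) = -4 - 1 = -5)
l(I) = 973763/3 - 1162*I/3 (l(I) = 7/3 + (-1162*(I + (-367 - 471)))/3 = 7/3 + (-1162*(I - 838))/3 = 7/3 + (-1162*(-838 + I))/3 = 7/3 + (973756 - 1162*I)/3 = 7/3 + (973756/3 - 1162*I/3) = 973763/3 - 1162*I/3)
n/l(S(-25)) + 2244294/(-2875521) = 4833102/(973763/3 - 1162/3*(-5)) + 2244294/(-2875521) = 4833102/(973763/3 + 5810/3) + 2244294*(-1/2875521) = 4833102/(979573/3) - 748098/958507 = 4833102*(3/979573) - 748098/958507 = 14499306/979573 - 748098/958507 = 13164869693988/938927577511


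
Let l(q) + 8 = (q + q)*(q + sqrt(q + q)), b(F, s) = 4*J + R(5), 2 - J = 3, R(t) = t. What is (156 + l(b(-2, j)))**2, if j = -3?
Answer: 22508 + 600*sqrt(2) ≈ 23357.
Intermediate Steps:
J = -1 (J = 2 - 1*3 = 2 - 3 = -1)
b(F, s) = 1 (b(F, s) = 4*(-1) + 5 = -4 + 5 = 1)
l(q) = -8 + 2*q*(q + sqrt(2)*sqrt(q)) (l(q) = -8 + (q + q)*(q + sqrt(q + q)) = -8 + (2*q)*(q + sqrt(2*q)) = -8 + (2*q)*(q + sqrt(2)*sqrt(q)) = -8 + 2*q*(q + sqrt(2)*sqrt(q)))
(156 + l(b(-2, j)))**2 = (156 + (-8 + 2*1**2 + 2*sqrt(2)*1**(3/2)))**2 = (156 + (-8 + 2*1 + 2*sqrt(2)*1))**2 = (156 + (-8 + 2 + 2*sqrt(2)))**2 = (156 + (-6 + 2*sqrt(2)))**2 = (150 + 2*sqrt(2))**2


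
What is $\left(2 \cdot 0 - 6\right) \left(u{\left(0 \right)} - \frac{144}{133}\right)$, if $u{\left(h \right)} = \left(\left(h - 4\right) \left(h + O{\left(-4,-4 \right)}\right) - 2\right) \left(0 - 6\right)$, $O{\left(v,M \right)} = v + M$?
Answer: $\frac{144504}{133} \approx 1086.5$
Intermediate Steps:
$O{\left(v,M \right)} = M + v$
$u{\left(h \right)} = 12 - 6 \left(-8 + h\right) \left(-4 + h\right)$ ($u{\left(h \right)} = \left(\left(h - 4\right) \left(h - 8\right) - 2\right) \left(0 - 6\right) = \left(\left(-4 + h\right) \left(h - 8\right) - 2\right) \left(-6\right) = \left(\left(-4 + h\right) \left(-8 + h\right) - 2\right) \left(-6\right) = \left(\left(-8 + h\right) \left(-4 + h\right) - 2\right) \left(-6\right) = \left(-2 + \left(-8 + h\right) \left(-4 + h\right)\right) \left(-6\right) = 12 - 6 \left(-8 + h\right) \left(-4 + h\right)$)
$\left(2 \cdot 0 - 6\right) \left(u{\left(0 \right)} - \frac{144}{133}\right) = \left(2 \cdot 0 - 6\right) \left(\left(-180 - 6 \cdot 0^{2} + 72 \cdot 0\right) - \frac{144}{133}\right) = \left(0 - 6\right) \left(\left(-180 - 0 + 0\right) - \frac{144}{133}\right) = - 6 \left(\left(-180 + 0 + 0\right) - \frac{144}{133}\right) = - 6 \left(-180 - \frac{144}{133}\right) = \left(-6\right) \left(- \frac{24084}{133}\right) = \frac{144504}{133}$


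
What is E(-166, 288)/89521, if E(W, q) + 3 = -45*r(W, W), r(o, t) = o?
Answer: 7467/89521 ≈ 0.083411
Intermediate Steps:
E(W, q) = -3 - 45*W
E(-166, 288)/89521 = (-3 - 45*(-166))/89521 = (-3 + 7470)*(1/89521) = 7467*(1/89521) = 7467/89521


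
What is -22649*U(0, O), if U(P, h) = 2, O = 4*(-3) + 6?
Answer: -45298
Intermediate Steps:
O = -6 (O = -12 + 6 = -6)
-22649*U(0, O) = -22649*2 = -45298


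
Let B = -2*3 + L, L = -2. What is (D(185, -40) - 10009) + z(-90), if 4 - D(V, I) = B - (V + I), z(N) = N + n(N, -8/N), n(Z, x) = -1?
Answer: -9943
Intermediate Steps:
B = -8 (B = -2*3 - 2 = -6 - 2 = -8)
z(N) = -1 + N (z(N) = N - 1 = -1 + N)
D(V, I) = 12 + I + V (D(V, I) = 4 - (-8 - (V + I)) = 4 - (-8 - (I + V)) = 4 - (-8 + (-I - V)) = 4 - (-8 - I - V) = 4 + (8 + I + V) = 12 + I + V)
(D(185, -40) - 10009) + z(-90) = ((12 - 40 + 185) - 10009) + (-1 - 90) = (157 - 10009) - 91 = -9852 - 91 = -9943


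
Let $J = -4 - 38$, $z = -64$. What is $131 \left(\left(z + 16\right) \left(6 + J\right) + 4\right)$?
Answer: $226892$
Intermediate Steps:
$J = -42$ ($J = -4 - 38 = -42$)
$131 \left(\left(z + 16\right) \left(6 + J\right) + 4\right) = 131 \left(\left(-64 + 16\right) \left(6 - 42\right) + 4\right) = 131 \left(\left(-48\right) \left(-36\right) + 4\right) = 131 \left(1728 + 4\right) = 131 \cdot 1732 = 226892$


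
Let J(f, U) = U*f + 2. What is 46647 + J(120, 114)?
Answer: 60329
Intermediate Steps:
J(f, U) = 2 + U*f
46647 + J(120, 114) = 46647 + (2 + 114*120) = 46647 + (2 + 13680) = 46647 + 13682 = 60329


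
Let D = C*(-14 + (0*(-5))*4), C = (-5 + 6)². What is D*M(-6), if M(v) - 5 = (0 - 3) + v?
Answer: 56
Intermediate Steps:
M(v) = 2 + v (M(v) = 5 + ((0 - 3) + v) = 5 + (-3 + v) = 2 + v)
C = 1 (C = 1² = 1)
D = -14 (D = 1*(-14 + (0*(-5))*4) = 1*(-14 + 0*4) = 1*(-14 + 0) = 1*(-14) = -14)
D*M(-6) = -14*(2 - 6) = -14*(-4) = 56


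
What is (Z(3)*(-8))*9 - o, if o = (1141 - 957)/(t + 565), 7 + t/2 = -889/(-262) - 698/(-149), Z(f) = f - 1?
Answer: -798857780/5535153 ≈ -144.32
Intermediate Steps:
Z(f) = -1 + f
t = 42071/19519 (t = -14 + 2*(-889/(-262) - 698/(-149)) = -14 + 2*(-889*(-1/262) - 698*(-1/149)) = -14 + 2*(889/262 + 698/149) = -14 + 2*(315337/39038) = -14 + 315337/19519 = 42071/19519 ≈ 2.1554)
o = 1795748/5535153 (o = (1141 - 957)/(42071/19519 + 565) = 184/(11070306/19519) = 184*(19519/11070306) = 1795748/5535153 ≈ 0.32443)
(Z(3)*(-8))*9 - o = ((-1 + 3)*(-8))*9 - 1*1795748/5535153 = (2*(-8))*9 - 1795748/5535153 = -16*9 - 1795748/5535153 = -144 - 1795748/5535153 = -798857780/5535153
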